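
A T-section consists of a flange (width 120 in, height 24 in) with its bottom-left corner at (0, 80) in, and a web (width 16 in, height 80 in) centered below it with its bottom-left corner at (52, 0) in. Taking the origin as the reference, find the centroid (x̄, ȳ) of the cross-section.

web: A = 16 × 80 = 1280.00, centroid at (60.00, 40.00).
flange: A = 120 × 24 = 2880.00, centroid at (60.00, 92.00).
ΣA = 4160.00 in²
ΣAx̄ = (1280.00)(60.00) + (2880.00)(60.00) = 249600.00 in³
ΣAȳ = (1280.00)(40.00) + (2880.00)(92.00) = 316160.00 in³
x̄ = 249600.00 / 4160.00 = 60.00 in
ȳ = 316160.00 / 4160.00 = 76.00 in

x̄ = 60.00 in, ȳ = 76.00 in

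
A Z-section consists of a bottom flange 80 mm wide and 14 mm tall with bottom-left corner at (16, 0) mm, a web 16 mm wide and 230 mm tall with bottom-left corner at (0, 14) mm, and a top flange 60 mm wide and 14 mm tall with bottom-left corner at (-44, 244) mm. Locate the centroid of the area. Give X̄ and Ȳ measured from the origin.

X̄ = 14.26 mm, Ȳ = 122.94 mm

bottom flange: A = 80 × 14 = 1120.00, centroid at (56.00, 7.00).
web: A = 16 × 230 = 3680.00, centroid at (8.00, 129.00).
top flange: A = 60 × 14 = 840.00, centroid at (-14.00, 251.00).
ΣA = 5640.00 mm²
ΣAX̄ = (1120.00)(56.00) + (3680.00)(8.00) + (840.00)(-14.00) = 80400.00 mm³
ΣAȲ = (1120.00)(7.00) + (3680.00)(129.00) + (840.00)(251.00) = 693400.00 mm³
X̄ = 80400.00 / 5640.00 = 14.26 mm
Ȳ = 693400.00 / 5640.00 = 122.94 mm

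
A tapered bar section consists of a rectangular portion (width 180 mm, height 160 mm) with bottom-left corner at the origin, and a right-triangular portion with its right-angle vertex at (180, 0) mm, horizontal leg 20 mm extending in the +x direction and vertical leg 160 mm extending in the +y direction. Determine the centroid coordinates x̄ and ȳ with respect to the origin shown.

rectangular portion: A = 180 × 160 = 28800.00, centroid at (90.00, 80.00).
triangular portion: A = ½·20·160 = 1600.00, centroid at (186.67, 53.33).
ΣA = 30400.00 mm², ΣAx̄ = 2890666.67 mm³, ΣAȳ = 2389333.33 mm³.
x̄ = 2890666.67/30400.00 = 95.09 mm; ȳ = 2389333.33/30400.00 = 78.60 mm.

x̄ = 95.09 mm, ȳ = 78.60 mm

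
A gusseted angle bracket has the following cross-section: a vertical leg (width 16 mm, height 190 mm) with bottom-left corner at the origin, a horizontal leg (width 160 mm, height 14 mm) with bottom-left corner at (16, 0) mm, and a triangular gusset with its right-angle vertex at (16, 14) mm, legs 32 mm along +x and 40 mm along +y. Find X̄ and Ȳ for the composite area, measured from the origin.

vertical leg: A = 16 × 190 = 3040.00, centroid at (8.00, 95.00).
horizontal leg: A = 160 × 14 = 2240.00, centroid at (96.00, 7.00).
gusset: A = ½·32·40 = 640.00, centroid at (26.67, 27.33).
ΣA = 5920.00 mm²
ΣAX̄ = (3040.00)(8.00) + (2240.00)(96.00) + (640.00)(26.67) = 256426.67 mm³
ΣAȲ = (3040.00)(95.00) + (2240.00)(7.00) + (640.00)(27.33) = 321973.33 mm³
X̄ = 256426.67 / 5920.00 = 43.32 mm
Ȳ = 321973.33 / 5920.00 = 54.39 mm

X̄ = 43.32 mm, Ȳ = 54.39 mm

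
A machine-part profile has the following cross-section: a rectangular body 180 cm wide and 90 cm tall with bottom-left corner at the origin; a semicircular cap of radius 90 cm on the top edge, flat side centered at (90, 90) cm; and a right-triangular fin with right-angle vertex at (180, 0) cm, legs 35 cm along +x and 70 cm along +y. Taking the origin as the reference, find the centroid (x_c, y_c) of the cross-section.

rectangular body: A = 180 × 90 = 16200.00, centroid at (90.00, 45.00).
semicircular top: A = ½π·90² = 12723.45, centroid at (90.00, 128.20).
triangular fin: A = ½·35·70 = 1225.00, centroid at (191.67, 23.33).
ΣA = 30148.45 cm², ΣAx_c = 2837902.19 cm³, ΣAy_c = 2388693.86 cm³.
x_c = 2837902.19/30148.45 = 94.13 cm; y_c = 2388693.86/30148.45 = 79.23 cm.

x_c = 94.13 cm, y_c = 79.23 cm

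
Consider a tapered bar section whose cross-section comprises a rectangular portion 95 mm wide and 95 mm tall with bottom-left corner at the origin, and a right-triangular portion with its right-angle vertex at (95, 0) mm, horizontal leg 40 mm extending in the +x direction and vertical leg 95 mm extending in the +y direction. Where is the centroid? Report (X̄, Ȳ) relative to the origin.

X̄ = 58.08 mm, Ȳ = 44.75 mm

rectangular portion: A = 95 × 95 = 9025.00, centroid at (47.50, 47.50).
triangular portion: A = ½·40·95 = 1900.00, centroid at (108.33, 31.67).
ΣA = 10925.00 mm²
ΣAX̄ = (9025.00)(47.50) + (1900.00)(108.33) = 634520.83 mm³
ΣAȲ = (9025.00)(47.50) + (1900.00)(31.67) = 488854.17 mm³
X̄ = 634520.83 / 10925.00 = 58.08 mm
Ȳ = 488854.17 / 10925.00 = 44.75 mm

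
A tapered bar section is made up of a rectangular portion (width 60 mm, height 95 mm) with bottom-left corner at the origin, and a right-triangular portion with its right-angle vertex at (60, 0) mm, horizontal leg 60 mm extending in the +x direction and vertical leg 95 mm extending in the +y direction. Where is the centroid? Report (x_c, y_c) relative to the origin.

x_c = 46.67 mm, y_c = 42.22 mm

rectangular portion: A = 60 × 95 = 5700.00, centroid at (30.00, 47.50).
triangular portion: A = ½·60·95 = 2850.00, centroid at (80.00, 31.67).
ΣA = 8550.00 mm²
ΣAx_c = (5700.00)(30.00) + (2850.00)(80.00) = 399000.00 mm³
ΣAy_c = (5700.00)(47.50) + (2850.00)(31.67) = 361000.00 mm³
x_c = 399000.00 / 8550.00 = 46.67 mm
y_c = 361000.00 / 8550.00 = 42.22 mm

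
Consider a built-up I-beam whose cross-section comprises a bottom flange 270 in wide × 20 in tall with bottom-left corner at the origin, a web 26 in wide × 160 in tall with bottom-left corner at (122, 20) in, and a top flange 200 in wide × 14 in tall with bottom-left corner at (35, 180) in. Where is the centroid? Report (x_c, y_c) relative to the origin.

x_c = 135.00 in, y_c = 80.39 in

bottom flange: A = 270 × 20 = 5400.00, centroid at (135.00, 10.00).
web: A = 26 × 160 = 4160.00, centroid at (135.00, 100.00).
top flange: A = 200 × 14 = 2800.00, centroid at (135.00, 187.00).
ΣA = 12360.00 in²
ΣAx_c = (5400.00)(135.00) + (4160.00)(135.00) + (2800.00)(135.00) = 1668600.00 in³
ΣAy_c = (5400.00)(10.00) + (4160.00)(100.00) + (2800.00)(187.00) = 993600.00 in³
x_c = 1668600.00 / 12360.00 = 135.00 in
y_c = 993600.00 / 12360.00 = 80.39 in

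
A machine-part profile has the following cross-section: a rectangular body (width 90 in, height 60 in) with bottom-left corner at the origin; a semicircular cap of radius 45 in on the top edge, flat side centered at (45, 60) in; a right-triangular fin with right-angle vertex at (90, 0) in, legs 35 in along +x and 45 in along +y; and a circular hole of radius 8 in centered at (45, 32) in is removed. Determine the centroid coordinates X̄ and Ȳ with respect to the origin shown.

Part | A | x̄ᵢ | ȳᵢ | A·x̄ᵢ | A·ȳᵢ
rectangular body | 5400.00 | 45.00 | 30.00 | 243000.00 | 162000.00
semicircular top | 3180.86 | 45.00 | 79.10 | 143138.82 | 251601.75
triangular fin | 787.50 | 101.67 | 15.00 | 80062.50 | 11812.50
hole | -201.06 | 45.00 | 32.00 | -9047.79 | -6433.98
Σ | 9167.30 |  |  | 457153.53 | 418980.27
X̄ = 457153.53 / 9167.30 = 49.87 in
Ȳ = 418980.27 / 9167.30 = 45.70 in

X̄ = 49.87 in, Ȳ = 45.70 in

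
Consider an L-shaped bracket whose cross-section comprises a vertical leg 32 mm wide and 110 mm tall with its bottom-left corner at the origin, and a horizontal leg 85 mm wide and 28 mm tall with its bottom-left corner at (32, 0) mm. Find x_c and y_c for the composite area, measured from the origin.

vertical leg: A = 32 × 110 = 3520.00, centroid at (16.00, 55.00).
horizontal leg: A = 85 × 28 = 2380.00, centroid at (74.50, 14.00).
ΣA = 5900.00 mm²
ΣAx_c = (3520.00)(16.00) + (2380.00)(74.50) = 233630.00 mm³
ΣAy_c = (3520.00)(55.00) + (2380.00)(14.00) = 226920.00 mm³
x_c = 233630.00 / 5900.00 = 39.60 mm
y_c = 226920.00 / 5900.00 = 38.46 mm

x_c = 39.60 mm, y_c = 38.46 mm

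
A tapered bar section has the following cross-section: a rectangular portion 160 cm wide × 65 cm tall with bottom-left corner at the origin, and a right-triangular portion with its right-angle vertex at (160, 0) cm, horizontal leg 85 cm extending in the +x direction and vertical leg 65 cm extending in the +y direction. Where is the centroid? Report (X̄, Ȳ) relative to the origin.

rectangular portion: A = 160 × 65 = 10400.00, centroid at (80.00, 32.50).
triangular portion: A = ½·85·65 = 2762.50, centroid at (188.33, 21.67).
ΣA = 13162.50 cm², ΣAX̄ = 1352270.83 cm³, ΣAȲ = 397854.17 cm³.
X̄ = 1352270.83/13162.50 = 102.74 cm; Ȳ = 397854.17/13162.50 = 30.23 cm.

X̄ = 102.74 cm, Ȳ = 30.23 cm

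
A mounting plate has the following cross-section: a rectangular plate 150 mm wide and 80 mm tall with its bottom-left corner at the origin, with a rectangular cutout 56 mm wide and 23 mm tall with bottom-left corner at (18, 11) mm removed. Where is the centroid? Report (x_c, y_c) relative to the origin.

Part | A | x̄ᵢ | ȳᵢ | A·x̄ᵢ | A·ȳᵢ
plate | 12000.00 | 75.00 | 40.00 | 900000.00 | 480000.00
hole | -1288.00 | 46.00 | 22.50 | -59248.00 | -28980.00
Σ | 10712.00 |  |  | 840752.00 | 451020.00
x_c = 840752.00 / 10712.00 = 78.49 mm
y_c = 451020.00 / 10712.00 = 42.10 mm

x_c = 78.49 mm, y_c = 42.10 mm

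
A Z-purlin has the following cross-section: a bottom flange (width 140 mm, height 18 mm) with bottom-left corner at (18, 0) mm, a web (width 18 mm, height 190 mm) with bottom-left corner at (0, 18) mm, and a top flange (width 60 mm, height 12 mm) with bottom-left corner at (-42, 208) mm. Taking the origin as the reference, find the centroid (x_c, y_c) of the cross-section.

bottom flange: A = 140 × 18 = 2520.00, centroid at (88.00, 9.00).
web: A = 18 × 190 = 3420.00, centroid at (9.00, 113.00).
top flange: A = 60 × 12 = 720.00, centroid at (-12.00, 214.00).
ΣA = 6660.00 mm², ΣAx_c = 243900.00 mm³, ΣAy_c = 563220.00 mm³.
x_c = 243900.00/6660.00 = 36.62 mm; y_c = 563220.00/6660.00 = 84.57 mm.

x_c = 36.62 mm, y_c = 84.57 mm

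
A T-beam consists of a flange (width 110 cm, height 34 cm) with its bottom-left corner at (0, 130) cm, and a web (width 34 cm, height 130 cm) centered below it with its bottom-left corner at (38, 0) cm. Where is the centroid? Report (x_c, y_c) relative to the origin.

x_c = 55.00 cm, y_c = 102.58 cm

web: A = 34 × 130 = 4420.00, centroid at (55.00, 65.00).
flange: A = 110 × 34 = 3740.00, centroid at (55.00, 147.00).
ΣA = 8160.00 cm²
ΣAx_c = (4420.00)(55.00) + (3740.00)(55.00) = 448800.00 cm³
ΣAy_c = (4420.00)(65.00) + (3740.00)(147.00) = 837080.00 cm³
x_c = 448800.00 / 8160.00 = 55.00 cm
y_c = 837080.00 / 8160.00 = 102.58 cm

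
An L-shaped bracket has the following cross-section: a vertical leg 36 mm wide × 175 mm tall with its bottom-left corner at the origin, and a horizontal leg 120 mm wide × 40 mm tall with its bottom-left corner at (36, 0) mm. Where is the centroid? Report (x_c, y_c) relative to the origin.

Part | A | x̄ᵢ | ȳᵢ | A·x̄ᵢ | A·ȳᵢ
vertical leg | 6300.00 | 18.00 | 87.50 | 113400.00 | 551250.00
horizontal leg | 4800.00 | 96.00 | 20.00 | 460800.00 | 96000.00
Σ | 11100.00 |  |  | 574200.00 | 647250.00
x_c = 574200.00 / 11100.00 = 51.73 mm
y_c = 647250.00 / 11100.00 = 58.31 mm

x_c = 51.73 mm, y_c = 58.31 mm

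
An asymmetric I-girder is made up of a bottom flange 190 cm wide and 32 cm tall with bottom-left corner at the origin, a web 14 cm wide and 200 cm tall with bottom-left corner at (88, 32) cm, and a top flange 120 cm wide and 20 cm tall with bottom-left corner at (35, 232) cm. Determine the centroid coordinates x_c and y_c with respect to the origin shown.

x_c = 95.00 cm, y_c = 92.88 cm

bottom flange: A = 190 × 32 = 6080.00, centroid at (95.00, 16.00).
web: A = 14 × 200 = 2800.00, centroid at (95.00, 132.00).
top flange: A = 120 × 20 = 2400.00, centroid at (95.00, 242.00).
ΣA = 11280.00 cm², ΣAx_c = 1071600.00 cm³, ΣAy_c = 1047680.00 cm³.
x_c = 1071600.00/11280.00 = 95.00 cm; y_c = 1047680.00/11280.00 = 92.88 cm.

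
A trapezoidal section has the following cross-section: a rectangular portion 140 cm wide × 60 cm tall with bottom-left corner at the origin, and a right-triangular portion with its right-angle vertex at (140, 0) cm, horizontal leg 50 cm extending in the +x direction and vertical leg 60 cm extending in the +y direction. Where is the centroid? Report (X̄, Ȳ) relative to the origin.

rectangular portion: A = 140 × 60 = 8400.00, centroid at (70.00, 30.00).
triangular portion: A = ½·50·60 = 1500.00, centroid at (156.67, 20.00).
ΣA = 9900.00 cm², ΣAX̄ = 823000.00 cm³, ΣAȲ = 282000.00 cm³.
X̄ = 823000.00/9900.00 = 83.13 cm; Ȳ = 282000.00/9900.00 = 28.48 cm.

X̄ = 83.13 cm, Ȳ = 28.48 cm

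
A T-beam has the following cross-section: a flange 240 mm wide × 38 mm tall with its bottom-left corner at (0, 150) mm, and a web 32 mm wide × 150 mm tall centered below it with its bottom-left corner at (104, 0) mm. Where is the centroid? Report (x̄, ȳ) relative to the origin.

Part | A | x̄ᵢ | ȳᵢ | A·x̄ᵢ | A·ȳᵢ
web | 4800.00 | 120.00 | 75.00 | 576000.00 | 360000.00
flange | 9120.00 | 120.00 | 169.00 | 1094400.00 | 1541280.00
Σ | 13920.00 |  |  | 1670400.00 | 1901280.00
x̄ = 1670400.00 / 13920.00 = 120.00 mm
ȳ = 1901280.00 / 13920.00 = 136.59 mm

x̄ = 120.00 mm, ȳ = 136.59 mm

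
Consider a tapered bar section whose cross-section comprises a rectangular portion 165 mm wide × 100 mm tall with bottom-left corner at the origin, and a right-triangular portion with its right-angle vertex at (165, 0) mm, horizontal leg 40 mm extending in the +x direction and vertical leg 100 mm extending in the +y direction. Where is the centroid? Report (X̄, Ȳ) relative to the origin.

rectangular portion: A = 165 × 100 = 16500.00, centroid at (82.50, 50.00).
triangular portion: A = ½·40·100 = 2000.00, centroid at (178.33, 33.33).
ΣA = 18500.00 mm², ΣAX̄ = 1717916.67 mm³, ΣAȲ = 891666.67 mm³.
X̄ = 1717916.67/18500.00 = 92.86 mm; Ȳ = 891666.67/18500.00 = 48.20 mm.

X̄ = 92.86 mm, Ȳ = 48.20 mm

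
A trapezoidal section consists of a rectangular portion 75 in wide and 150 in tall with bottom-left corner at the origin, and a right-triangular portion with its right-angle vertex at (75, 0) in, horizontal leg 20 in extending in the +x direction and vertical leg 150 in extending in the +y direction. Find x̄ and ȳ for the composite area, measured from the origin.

x̄ = 42.70 in, ȳ = 72.06 in

rectangular portion: A = 75 × 150 = 11250.00, centroid at (37.50, 75.00).
triangular portion: A = ½·20·150 = 1500.00, centroid at (81.67, 50.00).
ΣA = 12750.00 in², ΣAx̄ = 544375.00 in³, ΣAȳ = 918750.00 in³.
x̄ = 544375.00/12750.00 = 42.70 in; ȳ = 918750.00/12750.00 = 72.06 in.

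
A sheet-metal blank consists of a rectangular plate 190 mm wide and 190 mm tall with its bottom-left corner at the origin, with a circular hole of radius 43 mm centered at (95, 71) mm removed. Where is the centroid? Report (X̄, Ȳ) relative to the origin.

plate: A = 190 × 190 = 36100.00, centroid at (95.00, 95.00).
hole: A = −π·43² = -5808.80, centroid at (95.00, 71.00).
ΣA = 30291.20 mm², ΣAX̄ = 2877663.54 mm³, ΣAȲ = 3017074.86 mm³.
X̄ = 2877663.54/30291.20 = 95.00 mm; Ȳ = 3017074.86/30291.20 = 99.60 mm.

X̄ = 95.00 mm, Ȳ = 99.60 mm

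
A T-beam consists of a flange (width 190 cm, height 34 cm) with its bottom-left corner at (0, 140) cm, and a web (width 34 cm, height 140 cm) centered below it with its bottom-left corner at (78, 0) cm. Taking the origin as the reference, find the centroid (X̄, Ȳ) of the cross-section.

Part | A | x̄ᵢ | ȳᵢ | A·x̄ᵢ | A·ȳᵢ
web | 4760.00 | 95.00 | 70.00 | 452200.00 | 333200.00
flange | 6460.00 | 95.00 | 157.00 | 613700.00 | 1014220.00
Σ | 11220.00 |  |  | 1065900.00 | 1347420.00
X̄ = 1065900.00 / 11220.00 = 95.00 cm
Ȳ = 1347420.00 / 11220.00 = 120.09 cm

X̄ = 95.00 cm, Ȳ = 120.09 cm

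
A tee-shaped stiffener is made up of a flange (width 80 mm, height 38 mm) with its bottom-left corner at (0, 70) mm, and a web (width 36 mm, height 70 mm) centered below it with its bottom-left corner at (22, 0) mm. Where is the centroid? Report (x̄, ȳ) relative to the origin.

web: A = 36 × 70 = 2520.00, centroid at (40.00, 35.00).
flange: A = 80 × 38 = 3040.00, centroid at (40.00, 89.00).
ΣA = 5560.00 mm², ΣAx̄ = 222400.00 mm³, ΣAȳ = 358760.00 mm³.
x̄ = 222400.00/5560.00 = 40.00 mm; ȳ = 358760.00/5560.00 = 64.53 mm.

x̄ = 40.00 mm, ȳ = 64.53 mm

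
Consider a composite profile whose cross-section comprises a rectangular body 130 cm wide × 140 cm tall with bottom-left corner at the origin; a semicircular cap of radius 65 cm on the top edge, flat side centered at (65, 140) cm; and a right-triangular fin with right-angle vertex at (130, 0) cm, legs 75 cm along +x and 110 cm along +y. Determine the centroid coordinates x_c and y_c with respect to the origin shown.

x_c = 77.82 cm, y_c = 87.61 cm

rectangular body: A = 130 × 140 = 18200.00, centroid at (65.00, 70.00).
semicircular top: A = ½π·65² = 6636.61, centroid at (65.00, 167.59).
triangular fin: A = ½·75·110 = 4125.00, centroid at (155.00, 36.67).
ΣA = 28961.61 cm², ΣAx_c = 2253754.94 cm³, ΣAy_c = 2537459.36 cm³.
x_c = 2253754.94/28961.61 = 77.82 cm; y_c = 2537459.36/28961.61 = 87.61 cm.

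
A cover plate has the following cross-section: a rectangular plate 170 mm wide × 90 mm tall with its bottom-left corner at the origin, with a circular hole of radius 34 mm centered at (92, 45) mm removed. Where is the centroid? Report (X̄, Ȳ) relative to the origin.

X̄ = 82.82 mm, Ȳ = 45.00 mm

plate: A = 170 × 90 = 15300.00, centroid at (85.00, 45.00).
hole: A = −π·34² = -3631.68, centroid at (92.00, 45.00).
ΣA = 11668.32 mm²
ΣAX̄ = (15300.00)(85.00) + (-3631.68)(92.00) = 966385.34 mm³
ΣAȲ = (15300.00)(45.00) + (-3631.68)(45.00) = 525074.35 mm³
X̄ = 966385.34 / 11668.32 = 82.82 mm
Ȳ = 525074.35 / 11668.32 = 45.00 mm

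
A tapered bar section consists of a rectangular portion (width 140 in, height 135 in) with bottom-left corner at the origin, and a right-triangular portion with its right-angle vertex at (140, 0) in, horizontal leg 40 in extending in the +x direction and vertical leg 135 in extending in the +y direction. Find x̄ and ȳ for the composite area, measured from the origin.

x̄ = 80.42 in, ȳ = 64.69 in

rectangular portion: A = 140 × 135 = 18900.00, centroid at (70.00, 67.50).
triangular portion: A = ½·40·135 = 2700.00, centroid at (153.33, 45.00).
ΣA = 21600.00 in²
ΣAx̄ = (18900.00)(70.00) + (2700.00)(153.33) = 1737000.00 in³
ΣAȳ = (18900.00)(67.50) + (2700.00)(45.00) = 1397250.00 in³
x̄ = 1737000.00 / 21600.00 = 80.42 in
ȳ = 1397250.00 / 21600.00 = 64.69 in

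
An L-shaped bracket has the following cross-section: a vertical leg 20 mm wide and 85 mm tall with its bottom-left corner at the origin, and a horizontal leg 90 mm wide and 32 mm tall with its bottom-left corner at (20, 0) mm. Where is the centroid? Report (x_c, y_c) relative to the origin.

vertical leg: A = 20 × 85 = 1700.00, centroid at (10.00, 42.50).
horizontal leg: A = 90 × 32 = 2880.00, centroid at (65.00, 16.00).
ΣA = 4580.00 mm², ΣAx_c = 204200.00 mm³, ΣAy_c = 118330.00 mm³.
x_c = 204200.00/4580.00 = 44.59 mm; y_c = 118330.00/4580.00 = 25.84 mm.

x_c = 44.59 mm, y_c = 25.84 mm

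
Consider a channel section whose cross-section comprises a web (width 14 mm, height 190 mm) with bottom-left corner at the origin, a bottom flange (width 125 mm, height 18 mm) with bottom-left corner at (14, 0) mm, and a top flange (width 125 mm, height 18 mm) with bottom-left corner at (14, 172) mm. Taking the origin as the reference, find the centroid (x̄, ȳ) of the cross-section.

x̄ = 50.68 mm, ȳ = 95.00 mm

Part | A | x̄ᵢ | ȳᵢ | A·x̄ᵢ | A·ȳᵢ
web | 2660.00 | 7.00 | 95.00 | 18620.00 | 252700.00
bottom flange | 2250.00 | 76.50 | 9.00 | 172125.00 | 20250.00
top flange | 2250.00 | 76.50 | 181.00 | 172125.00 | 407250.00
Σ | 7160.00 |  |  | 362870.00 | 680200.00
x̄ = 362870.00 / 7160.00 = 50.68 mm
ȳ = 680200.00 / 7160.00 = 95.00 mm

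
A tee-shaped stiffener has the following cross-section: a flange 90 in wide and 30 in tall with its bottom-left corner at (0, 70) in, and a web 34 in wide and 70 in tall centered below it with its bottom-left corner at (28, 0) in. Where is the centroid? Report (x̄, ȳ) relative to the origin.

web: A = 34 × 70 = 2380.00, centroid at (45.00, 35.00).
flange: A = 90 × 30 = 2700.00, centroid at (45.00, 85.00).
ΣA = 5080.00 in²
ΣAx̄ = (2380.00)(45.00) + (2700.00)(45.00) = 228600.00 in³
ΣAȳ = (2380.00)(35.00) + (2700.00)(85.00) = 312800.00 in³
x̄ = 228600.00 / 5080.00 = 45.00 in
ȳ = 312800.00 / 5080.00 = 61.57 in

x̄ = 45.00 in, ȳ = 61.57 in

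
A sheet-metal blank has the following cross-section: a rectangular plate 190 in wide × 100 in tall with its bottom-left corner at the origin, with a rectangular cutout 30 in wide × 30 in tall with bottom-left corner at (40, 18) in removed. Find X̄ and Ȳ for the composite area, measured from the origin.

Part | A | x̄ᵢ | ȳᵢ | A·x̄ᵢ | A·ȳᵢ
plate | 19000.00 | 95.00 | 50.00 | 1805000.00 | 950000.00
hole | -900.00 | 55.00 | 33.00 | -49500.00 | -29700.00
Σ | 18100.00 |  |  | 1755500.00 | 920300.00
X̄ = 1755500.00 / 18100.00 = 96.99 in
Ȳ = 920300.00 / 18100.00 = 50.85 in

X̄ = 96.99 in, Ȳ = 50.85 in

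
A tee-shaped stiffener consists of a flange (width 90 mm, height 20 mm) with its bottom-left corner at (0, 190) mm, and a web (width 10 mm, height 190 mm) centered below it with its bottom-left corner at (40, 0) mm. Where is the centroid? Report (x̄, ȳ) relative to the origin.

x̄ = 45.00 mm, ȳ = 146.08 mm

Part | A | x̄ᵢ | ȳᵢ | A·x̄ᵢ | A·ȳᵢ
web | 1900.00 | 45.00 | 95.00 | 85500.00 | 180500.00
flange | 1800.00 | 45.00 | 200.00 | 81000.00 | 360000.00
Σ | 3700.00 |  |  | 166500.00 | 540500.00
x̄ = 166500.00 / 3700.00 = 45.00 mm
ȳ = 540500.00 / 3700.00 = 146.08 mm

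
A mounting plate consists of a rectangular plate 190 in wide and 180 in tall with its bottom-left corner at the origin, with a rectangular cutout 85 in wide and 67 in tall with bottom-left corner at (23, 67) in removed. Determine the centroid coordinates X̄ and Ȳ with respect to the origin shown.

Part | A | x̄ᵢ | ȳᵢ | A·x̄ᵢ | A·ȳᵢ
plate | 34200.00 | 95.00 | 90.00 | 3249000.00 | 3078000.00
hole | -5695.00 | 65.50 | 100.50 | -373022.50 | -572347.50
Σ | 28505.00 |  |  | 2875977.50 | 2505652.50
X̄ = 2875977.50 / 28505.00 = 100.89 in
Ȳ = 2505652.50 / 28505.00 = 87.90 in

X̄ = 100.89 in, Ȳ = 87.90 in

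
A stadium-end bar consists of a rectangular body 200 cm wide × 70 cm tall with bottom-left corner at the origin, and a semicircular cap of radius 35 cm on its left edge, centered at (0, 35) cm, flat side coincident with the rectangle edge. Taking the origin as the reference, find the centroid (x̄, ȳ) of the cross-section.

x̄ = 86.12 cm, ȳ = 35.00 cm

rectangular body: A = 200 × 70 = 14000.00, centroid at (100.00, 35.00).
semicircular end: A = ½π·35² = 1924.23, centroid at (-14.85, 35.00).
ΣA = 15924.23 cm², ΣAx̄ = 1371416.67 cm³, ΣAȳ = 557347.89 cm³.
x̄ = 1371416.67/15924.23 = 86.12 cm; ȳ = 557347.89/15924.23 = 35.00 cm.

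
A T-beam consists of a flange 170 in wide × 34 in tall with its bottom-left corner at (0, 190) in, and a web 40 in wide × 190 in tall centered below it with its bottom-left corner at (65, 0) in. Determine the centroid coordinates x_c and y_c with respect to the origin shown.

Part | A | x̄ᵢ | ȳᵢ | A·x̄ᵢ | A·ȳᵢ
web | 7600.00 | 85.00 | 95.00 | 646000.00 | 722000.00
flange | 5780.00 | 85.00 | 207.00 | 491300.00 | 1196460.00
Σ | 13380.00 |  |  | 1137300.00 | 1918460.00
x_c = 1137300.00 / 13380.00 = 85.00 in
y_c = 1918460.00 / 13380.00 = 143.38 in

x_c = 85.00 in, y_c = 143.38 in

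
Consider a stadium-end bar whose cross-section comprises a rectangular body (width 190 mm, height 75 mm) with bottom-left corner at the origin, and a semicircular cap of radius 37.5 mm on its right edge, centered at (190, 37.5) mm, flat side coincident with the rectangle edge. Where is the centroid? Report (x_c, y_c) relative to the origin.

x_c = 109.89 mm, y_c = 37.50 mm

Part | A | x̄ᵢ | ȳᵢ | A·x̄ᵢ | A·ȳᵢ
rectangular body | 14250.00 | 95.00 | 37.50 | 1353750.00 | 534375.00
semicircular end | 2208.93 | 205.92 | 37.50 | 454853.39 | 82834.96
Σ | 16458.93 |  |  | 1808603.39 | 617209.96
x_c = 1808603.39 / 16458.93 = 109.89 mm
y_c = 617209.96 / 16458.93 = 37.50 mm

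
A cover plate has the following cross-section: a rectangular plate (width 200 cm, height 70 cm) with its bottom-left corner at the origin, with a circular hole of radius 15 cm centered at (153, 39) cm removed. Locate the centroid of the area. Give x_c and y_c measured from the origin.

plate: A = 200 × 70 = 14000.00, centroid at (100.00, 35.00).
hole: A = −π·15² = -706.86, centroid at (153.00, 39.00).
ΣA = 13293.14 cm²
ΣAx_c = (14000.00)(100.00) + (-706.86)(153.00) = 1291850.67 cm³
ΣAy_c = (14000.00)(35.00) + (-706.86)(39.00) = 462432.52 cm³
x_c = 1291850.67 / 13293.14 = 97.18 cm
y_c = 462432.52 / 13293.14 = 34.79 cm

x_c = 97.18 cm, y_c = 34.79 cm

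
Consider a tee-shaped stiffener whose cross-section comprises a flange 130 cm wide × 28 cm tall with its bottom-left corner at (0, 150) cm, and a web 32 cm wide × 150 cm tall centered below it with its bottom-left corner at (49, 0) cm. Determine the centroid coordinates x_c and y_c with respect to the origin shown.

web: A = 32 × 150 = 4800.00, centroid at (65.00, 75.00).
flange: A = 130 × 28 = 3640.00, centroid at (65.00, 164.00).
ΣA = 8440.00 cm², ΣAx_c = 548600.00 cm³, ΣAy_c = 956960.00 cm³.
x_c = 548600.00/8440.00 = 65.00 cm; y_c = 956960.00/8440.00 = 113.38 cm.

x_c = 65.00 cm, y_c = 113.38 cm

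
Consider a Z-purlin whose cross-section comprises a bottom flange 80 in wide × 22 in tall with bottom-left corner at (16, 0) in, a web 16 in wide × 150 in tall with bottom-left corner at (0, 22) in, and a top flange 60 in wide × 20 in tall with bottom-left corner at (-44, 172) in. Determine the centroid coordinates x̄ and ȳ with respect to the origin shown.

Part | A | x̄ᵢ | ȳᵢ | A·x̄ᵢ | A·ȳᵢ
bottom flange | 1760.00 | 56.00 | 11.00 | 98560.00 | 19360.00
web | 2400.00 | 8.00 | 97.00 | 19200.00 | 232800.00
top flange | 1200.00 | -14.00 | 182.00 | -16800.00 | 218400.00
Σ | 5360.00 |  |  | 100960.00 | 470560.00
x̄ = 100960.00 / 5360.00 = 18.84 in
ȳ = 470560.00 / 5360.00 = 87.79 in

x̄ = 18.84 in, ȳ = 87.79 in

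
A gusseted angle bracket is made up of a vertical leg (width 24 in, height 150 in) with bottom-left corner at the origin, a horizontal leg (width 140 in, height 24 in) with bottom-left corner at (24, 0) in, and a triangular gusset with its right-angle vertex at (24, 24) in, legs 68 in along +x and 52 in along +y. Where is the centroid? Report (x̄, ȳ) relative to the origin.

x̄ = 50.59 in, ȳ = 43.93 in

vertical leg: A = 24 × 150 = 3600.00, centroid at (12.00, 75.00).
horizontal leg: A = 140 × 24 = 3360.00, centroid at (94.00, 12.00).
gusset: A = ½·68·52 = 1768.00, centroid at (46.67, 41.33).
ΣA = 8728.00 in²
ΣAx̄ = (3600.00)(12.00) + (3360.00)(94.00) + (1768.00)(46.67) = 441546.67 in³
ΣAȳ = (3600.00)(75.00) + (3360.00)(12.00) + (1768.00)(41.33) = 383397.33 in³
x̄ = 441546.67 / 8728.00 = 50.59 in
ȳ = 383397.33 / 8728.00 = 43.93 in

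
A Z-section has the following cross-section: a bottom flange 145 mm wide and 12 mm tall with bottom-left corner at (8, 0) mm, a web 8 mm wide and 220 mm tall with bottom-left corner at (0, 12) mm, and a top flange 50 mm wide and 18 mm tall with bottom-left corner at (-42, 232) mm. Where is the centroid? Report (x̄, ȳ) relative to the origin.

x̄ = 29.96 mm, ȳ = 100.47 mm

bottom flange: A = 145 × 12 = 1740.00, centroid at (80.50, 6.00).
web: A = 8 × 220 = 1760.00, centroid at (4.00, 122.00).
top flange: A = 50 × 18 = 900.00, centroid at (-17.00, 241.00).
ΣA = 4400.00 mm², ΣAx̄ = 131810.00 mm³, ΣAȳ = 442060.00 mm³.
x̄ = 131810.00/4400.00 = 29.96 mm; ȳ = 442060.00/4400.00 = 100.47 mm.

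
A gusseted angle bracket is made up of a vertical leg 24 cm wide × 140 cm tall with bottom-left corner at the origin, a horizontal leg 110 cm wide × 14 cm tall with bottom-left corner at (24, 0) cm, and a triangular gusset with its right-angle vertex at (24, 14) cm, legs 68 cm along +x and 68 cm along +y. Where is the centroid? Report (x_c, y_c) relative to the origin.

Part | A | x̄ᵢ | ȳᵢ | A·x̄ᵢ | A·ȳᵢ
vertical leg | 3360.00 | 12.00 | 70.00 | 40320.00 | 235200.00
horizontal leg | 1540.00 | 79.00 | 7.00 | 121660.00 | 10780.00
gusset | 2312.00 | 46.67 | 36.67 | 107893.33 | 84773.33
Σ | 7212.00 |  |  | 269873.33 | 330753.33
x_c = 269873.33 / 7212.00 = 37.42 cm
y_c = 330753.33 / 7212.00 = 45.86 cm

x_c = 37.42 cm, y_c = 45.86 cm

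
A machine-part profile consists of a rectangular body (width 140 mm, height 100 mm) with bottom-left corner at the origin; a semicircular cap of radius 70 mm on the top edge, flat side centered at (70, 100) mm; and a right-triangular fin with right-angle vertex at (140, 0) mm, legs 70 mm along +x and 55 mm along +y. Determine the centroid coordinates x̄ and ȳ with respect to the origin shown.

x̄ = 77.61 mm, ȳ = 73.39 mm

rectangular body: A = 140 × 100 = 14000.00, centroid at (70.00, 50.00).
semicircular top: A = ½π·70² = 7696.90, centroid at (70.00, 129.71).
triangular fin: A = ½·70·55 = 1925.00, centroid at (163.33, 18.33).
ΣA = 23621.90 mm²
ΣAx̄ = (14000.00)(70.00) + (7696.90)(70.00) + (1925.00)(163.33) = 1833199.81 mm³
ΣAȳ = (14000.00)(50.00) + (7696.90)(129.71) + (1925.00)(18.33) = 1733648.53 mm³
x̄ = 1833199.81 / 23621.90 = 77.61 mm
ȳ = 1733648.53 / 23621.90 = 73.39 mm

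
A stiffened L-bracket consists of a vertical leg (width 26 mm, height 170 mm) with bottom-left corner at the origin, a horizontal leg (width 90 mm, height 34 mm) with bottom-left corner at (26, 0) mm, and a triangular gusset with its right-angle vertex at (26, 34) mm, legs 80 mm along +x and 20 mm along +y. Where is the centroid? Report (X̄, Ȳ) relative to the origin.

vertical leg: A = 26 × 170 = 4420.00, centroid at (13.00, 85.00).
horizontal leg: A = 90 × 34 = 3060.00, centroid at (71.00, 17.00).
gusset: A = ½·80·20 = 800.00, centroid at (52.67, 40.67).
ΣA = 8280.00 mm², ΣAX̄ = 316853.33 mm³, ΣAȲ = 460253.33 mm³.
X̄ = 316853.33/8280.00 = 38.27 mm; Ȳ = 460253.33/8280.00 = 55.59 mm.

X̄ = 38.27 mm, Ȳ = 55.59 mm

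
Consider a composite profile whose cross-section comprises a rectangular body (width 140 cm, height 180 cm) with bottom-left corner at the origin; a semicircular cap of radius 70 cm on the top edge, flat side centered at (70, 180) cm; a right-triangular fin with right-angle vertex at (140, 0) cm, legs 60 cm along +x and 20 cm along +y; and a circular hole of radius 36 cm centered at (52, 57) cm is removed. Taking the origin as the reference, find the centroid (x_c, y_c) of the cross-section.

Part | A | x̄ᵢ | ȳᵢ | A·x̄ᵢ | A·ȳᵢ
rectangular body | 25200.00 | 70.00 | 90.00 | 1764000.00 | 2268000.00
semicircular top | 7696.90 | 70.00 | 209.71 | 538783.14 | 1614109.03
triangular fin | 600.00 | 160.00 | 6.67 | 96000.00 | 4000.00
hole | -4071.50 | 52.00 | 57.00 | -211718.21 | -232075.73
Σ | 29425.40 |  |  | 2187064.93 | 3654033.29
x_c = 2187064.93 / 29425.40 = 74.33 cm
y_c = 3654033.29 / 29425.40 = 124.18 cm

x_c = 74.33 cm, y_c = 124.18 cm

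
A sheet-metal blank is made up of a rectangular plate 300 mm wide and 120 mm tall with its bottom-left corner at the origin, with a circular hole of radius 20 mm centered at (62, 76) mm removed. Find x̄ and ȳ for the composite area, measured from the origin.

x̄ = 153.18 mm, ȳ = 59.42 mm

plate: A = 300 × 120 = 36000.00, centroid at (150.00, 60.00).
hole: A = −π·20² = -1256.64, centroid at (62.00, 76.00).
ΣA = 34743.36 mm²
ΣAx̄ = (36000.00)(150.00) + (-1256.64)(62.00) = 5322088.50 mm³
ΣAȳ = (36000.00)(60.00) + (-1256.64)(76.00) = 2064495.58 mm³
x̄ = 5322088.50 / 34743.36 = 153.18 mm
ȳ = 2064495.58 / 34743.36 = 59.42 mm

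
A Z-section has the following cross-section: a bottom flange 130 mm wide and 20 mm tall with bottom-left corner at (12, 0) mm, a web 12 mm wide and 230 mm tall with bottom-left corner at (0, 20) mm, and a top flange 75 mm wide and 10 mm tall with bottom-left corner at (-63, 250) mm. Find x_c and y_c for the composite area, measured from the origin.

bottom flange: A = 130 × 20 = 2600.00, centroid at (77.00, 10.00).
web: A = 12 × 230 = 2760.00, centroid at (6.00, 135.00).
top flange: A = 75 × 10 = 750.00, centroid at (-25.50, 255.00).
ΣA = 6110.00 mm²
ΣAx_c = (2600.00)(77.00) + (2760.00)(6.00) + (750.00)(-25.50) = 197635.00 mm³
ΣAy_c = (2600.00)(10.00) + (2760.00)(135.00) + (750.00)(255.00) = 589850.00 mm³
x_c = 197635.00 / 6110.00 = 32.35 mm
y_c = 589850.00 / 6110.00 = 96.54 mm

x_c = 32.35 mm, y_c = 96.54 mm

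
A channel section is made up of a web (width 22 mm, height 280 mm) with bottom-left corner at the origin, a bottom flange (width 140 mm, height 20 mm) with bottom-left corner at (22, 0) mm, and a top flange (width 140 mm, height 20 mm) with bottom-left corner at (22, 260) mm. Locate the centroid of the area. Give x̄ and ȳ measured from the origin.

x̄ = 49.57 mm, ȳ = 140.00 mm

web: A = 22 × 280 = 6160.00, centroid at (11.00, 140.00).
bottom flange: A = 140 × 20 = 2800.00, centroid at (92.00, 10.00).
top flange: A = 140 × 20 = 2800.00, centroid at (92.00, 270.00).
ΣA = 11760.00 mm²
ΣAx̄ = (6160.00)(11.00) + (2800.00)(92.00) + (2800.00)(92.00) = 582960.00 mm³
ΣAȳ = (6160.00)(140.00) + (2800.00)(10.00) + (2800.00)(270.00) = 1646400.00 mm³
x̄ = 582960.00 / 11760.00 = 49.57 mm
ȳ = 1646400.00 / 11760.00 = 140.00 mm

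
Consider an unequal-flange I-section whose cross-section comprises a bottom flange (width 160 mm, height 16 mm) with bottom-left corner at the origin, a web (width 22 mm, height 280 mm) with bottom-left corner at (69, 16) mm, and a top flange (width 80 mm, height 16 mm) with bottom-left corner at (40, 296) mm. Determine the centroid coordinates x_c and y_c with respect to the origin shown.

x_c = 80.00 mm, y_c = 137.06 mm

bottom flange: A = 160 × 16 = 2560.00, centroid at (80.00, 8.00).
web: A = 22 × 280 = 6160.00, centroid at (80.00, 156.00).
top flange: A = 80 × 16 = 1280.00, centroid at (80.00, 304.00).
ΣA = 10000.00 mm², ΣAx_c = 800000.00 mm³, ΣAy_c = 1370560.00 mm³.
x_c = 800000.00/10000.00 = 80.00 mm; y_c = 1370560.00/10000.00 = 137.06 mm.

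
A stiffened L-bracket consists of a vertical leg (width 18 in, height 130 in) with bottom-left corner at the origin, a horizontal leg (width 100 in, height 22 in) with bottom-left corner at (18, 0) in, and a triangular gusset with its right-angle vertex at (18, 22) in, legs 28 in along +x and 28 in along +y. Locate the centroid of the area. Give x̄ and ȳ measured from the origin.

x̄ = 36.78 in, ȳ = 38.24 in

vertical leg: A = 18 × 130 = 2340.00, centroid at (9.00, 65.00).
horizontal leg: A = 100 × 22 = 2200.00, centroid at (68.00, 11.00).
gusset: A = ½·28·28 = 392.00, centroid at (27.33, 31.33).
ΣA = 4932.00 in², ΣAx̄ = 181374.67 in³, ΣAȳ = 188582.67 in³.
x̄ = 181374.67/4932.00 = 36.78 in; ȳ = 188582.67/4932.00 = 38.24 in.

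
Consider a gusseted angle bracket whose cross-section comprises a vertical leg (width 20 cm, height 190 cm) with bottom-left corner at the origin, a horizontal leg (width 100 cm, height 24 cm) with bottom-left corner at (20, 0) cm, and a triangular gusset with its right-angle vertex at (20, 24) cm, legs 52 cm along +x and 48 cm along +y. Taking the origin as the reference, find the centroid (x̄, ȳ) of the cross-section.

Part | A | x̄ᵢ | ȳᵢ | A·x̄ᵢ | A·ȳᵢ
vertical leg | 3800.00 | 10.00 | 95.00 | 38000.00 | 361000.00
horizontal leg | 2400.00 | 70.00 | 12.00 | 168000.00 | 28800.00
gusset | 1248.00 | 37.33 | 40.00 | 46592.00 | 49920.00
Σ | 7448.00 |  |  | 252592.00 | 439720.00
x̄ = 252592.00 / 7448.00 = 33.91 cm
ȳ = 439720.00 / 7448.00 = 59.04 cm

x̄ = 33.91 cm, ȳ = 59.04 cm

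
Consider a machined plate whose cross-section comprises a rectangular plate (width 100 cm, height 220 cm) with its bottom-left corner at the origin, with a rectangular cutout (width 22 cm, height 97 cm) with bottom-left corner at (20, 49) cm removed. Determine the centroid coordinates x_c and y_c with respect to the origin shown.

plate: A = 100 × 220 = 22000.00, centroid at (50.00, 110.00).
hole: A = −(22 × 97) = -2134.00, centroid at (31.00, 97.50).
ΣA = 19866.00 cm²
ΣAx_c = (22000.00)(50.00) + (-2134.00)(31.00) = 1033846.00 cm³
ΣAy_c = (22000.00)(110.00) + (-2134.00)(97.50) = 2211935.00 cm³
x_c = 1033846.00 / 19866.00 = 52.04 cm
y_c = 2211935.00 / 19866.00 = 111.34 cm

x_c = 52.04 cm, y_c = 111.34 cm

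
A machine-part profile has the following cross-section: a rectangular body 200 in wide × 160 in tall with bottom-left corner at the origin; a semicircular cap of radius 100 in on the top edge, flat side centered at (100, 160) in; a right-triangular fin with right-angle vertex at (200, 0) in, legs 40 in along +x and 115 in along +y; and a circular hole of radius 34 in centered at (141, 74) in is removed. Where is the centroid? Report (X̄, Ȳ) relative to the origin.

Part | A | x̄ᵢ | ȳᵢ | A·x̄ᵢ | A·ȳᵢ
rectangular body | 32000.00 | 100.00 | 80.00 | 3200000.00 | 2560000.00
semicircular top | 15707.96 | 100.00 | 202.44 | 1570796.33 | 3179940.79
triangular fin | 2300.00 | 213.33 | 38.33 | 490666.67 | 88166.67
hole | -3631.68 | 141.00 | 74.00 | -512067.04 | -268744.40
Σ | 46376.28 |  |  | 4749395.96 | 5559363.05
X̄ = 4749395.96 / 46376.28 = 102.41 in
Ȳ = 5559363.05 / 46376.28 = 119.88 in

X̄ = 102.41 in, Ȳ = 119.88 in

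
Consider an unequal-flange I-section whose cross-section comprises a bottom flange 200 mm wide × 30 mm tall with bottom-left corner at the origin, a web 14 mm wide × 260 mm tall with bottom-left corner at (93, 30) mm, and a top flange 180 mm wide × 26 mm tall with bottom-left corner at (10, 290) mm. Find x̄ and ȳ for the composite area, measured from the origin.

Part | A | x̄ᵢ | ȳᵢ | A·x̄ᵢ | A·ȳᵢ
bottom flange | 6000.00 | 100.00 | 15.00 | 600000.00 | 90000.00
web | 3640.00 | 100.00 | 160.00 | 364000.00 | 582400.00
top flange | 4680.00 | 100.00 | 303.00 | 468000.00 | 1418040.00
Σ | 14320.00 |  |  | 1432000.00 | 2090440.00
x̄ = 1432000.00 / 14320.00 = 100.00 mm
ȳ = 2090440.00 / 14320.00 = 145.98 mm

x̄ = 100.00 mm, ȳ = 145.98 mm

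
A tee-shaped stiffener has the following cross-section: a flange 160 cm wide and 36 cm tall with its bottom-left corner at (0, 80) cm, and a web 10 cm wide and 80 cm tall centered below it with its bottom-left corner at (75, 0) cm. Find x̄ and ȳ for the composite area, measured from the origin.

x̄ = 80.00 cm, ȳ = 90.93 cm

Part | A | x̄ᵢ | ȳᵢ | A·x̄ᵢ | A·ȳᵢ
web | 800.00 | 80.00 | 40.00 | 64000.00 | 32000.00
flange | 5760.00 | 80.00 | 98.00 | 460800.00 | 564480.00
Σ | 6560.00 |  |  | 524800.00 | 596480.00
x̄ = 524800.00 / 6560.00 = 80.00 cm
ȳ = 596480.00 / 6560.00 = 90.93 cm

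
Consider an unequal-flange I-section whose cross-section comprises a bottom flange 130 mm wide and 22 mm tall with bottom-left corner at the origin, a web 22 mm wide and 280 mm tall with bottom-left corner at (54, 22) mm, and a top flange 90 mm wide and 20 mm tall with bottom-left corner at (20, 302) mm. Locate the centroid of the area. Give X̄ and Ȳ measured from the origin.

bottom flange: A = 130 × 22 = 2860.00, centroid at (65.00, 11.00).
web: A = 22 × 280 = 6160.00, centroid at (65.00, 162.00).
top flange: A = 90 × 20 = 1800.00, centroid at (65.00, 312.00).
ΣA = 10820.00 mm²
ΣAX̄ = (2860.00)(65.00) + (6160.00)(65.00) + (1800.00)(65.00) = 703300.00 mm³
ΣAȲ = (2860.00)(11.00) + (6160.00)(162.00) + (1800.00)(312.00) = 1590980.00 mm³
X̄ = 703300.00 / 10820.00 = 65.00 mm
Ȳ = 1590980.00 / 10820.00 = 147.04 mm

X̄ = 65.00 mm, Ȳ = 147.04 mm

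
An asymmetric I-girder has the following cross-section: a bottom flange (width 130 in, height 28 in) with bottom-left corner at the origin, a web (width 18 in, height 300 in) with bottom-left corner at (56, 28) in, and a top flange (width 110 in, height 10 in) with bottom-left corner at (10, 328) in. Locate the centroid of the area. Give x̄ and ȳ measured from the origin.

bottom flange: A = 130 × 28 = 3640.00, centroid at (65.00, 14.00).
web: A = 18 × 300 = 5400.00, centroid at (65.00, 178.00).
top flange: A = 110 × 10 = 1100.00, centroid at (65.00, 333.00).
ΣA = 10140.00 in²
ΣAx̄ = (3640.00)(65.00) + (5400.00)(65.00) + (1100.00)(65.00) = 659100.00 in³
ΣAȳ = (3640.00)(14.00) + (5400.00)(178.00) + (1100.00)(333.00) = 1378460.00 in³
x̄ = 659100.00 / 10140.00 = 65.00 in
ȳ = 1378460.00 / 10140.00 = 135.94 in

x̄ = 65.00 in, ȳ = 135.94 in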